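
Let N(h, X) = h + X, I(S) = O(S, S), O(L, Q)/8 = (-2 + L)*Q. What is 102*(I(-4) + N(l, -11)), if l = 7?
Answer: 19176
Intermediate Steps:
O(L, Q) = 8*Q*(-2 + L) (O(L, Q) = 8*((-2 + L)*Q) = 8*(Q*(-2 + L)) = 8*Q*(-2 + L))
I(S) = 8*S*(-2 + S)
N(h, X) = X + h
102*(I(-4) + N(l, -11)) = 102*(8*(-4)*(-2 - 4) + (-11 + 7)) = 102*(8*(-4)*(-6) - 4) = 102*(192 - 4) = 102*188 = 19176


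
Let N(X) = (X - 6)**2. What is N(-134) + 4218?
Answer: 23818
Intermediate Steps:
N(X) = (-6 + X)**2
N(-134) + 4218 = (-6 - 134)**2 + 4218 = (-140)**2 + 4218 = 19600 + 4218 = 23818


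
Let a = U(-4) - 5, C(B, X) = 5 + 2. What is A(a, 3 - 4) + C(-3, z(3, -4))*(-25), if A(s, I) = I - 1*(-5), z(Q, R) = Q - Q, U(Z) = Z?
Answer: -171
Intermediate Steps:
z(Q, R) = 0
C(B, X) = 7
a = -9 (a = -4 - 5 = -9)
A(s, I) = 5 + I (A(s, I) = I + 5 = 5 + I)
A(a, 3 - 4) + C(-3, z(3, -4))*(-25) = (5 + (3 - 4)) + 7*(-25) = (5 - 1) - 175 = 4 - 175 = -171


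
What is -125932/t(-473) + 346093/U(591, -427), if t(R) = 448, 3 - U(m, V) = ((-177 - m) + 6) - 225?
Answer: 345193/5040 ≈ 68.491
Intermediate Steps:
U(m, V) = 399 + m (U(m, V) = 3 - (((-177 - m) + 6) - 225) = 3 - ((-171 - m) - 225) = 3 - (-396 - m) = 3 + (396 + m) = 399 + m)
-125932/t(-473) + 346093/U(591, -427) = -125932/448 + 346093/(399 + 591) = -125932*1/448 + 346093/990 = -31483/112 + 346093*(1/990) = -31483/112 + 31463/90 = 345193/5040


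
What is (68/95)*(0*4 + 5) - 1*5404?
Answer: -102608/19 ≈ -5400.4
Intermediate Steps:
(68/95)*(0*4 + 5) - 1*5404 = (68*(1/95))*(0 + 5) - 5404 = (68/95)*5 - 5404 = 68/19 - 5404 = -102608/19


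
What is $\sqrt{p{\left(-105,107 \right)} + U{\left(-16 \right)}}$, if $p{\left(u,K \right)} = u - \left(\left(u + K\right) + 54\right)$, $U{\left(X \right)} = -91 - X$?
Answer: $2 i \sqrt{59} \approx 15.362 i$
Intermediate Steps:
$p{\left(u,K \right)} = -54 - K$ ($p{\left(u,K \right)} = u - \left(\left(K + u\right) + 54\right) = u - \left(54 + K + u\right) = -54 - K$)
$\sqrt{p{\left(-105,107 \right)} + U{\left(-16 \right)}} = \sqrt{\left(-54 - 107\right) - 75} = \sqrt{\left(-54 - 107\right) + \left(-91 + 16\right)} = \sqrt{-161 - 75} = \sqrt{-236} = 2 i \sqrt{59}$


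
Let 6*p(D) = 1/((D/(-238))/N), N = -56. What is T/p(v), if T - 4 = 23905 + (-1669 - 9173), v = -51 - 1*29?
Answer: -392010/833 ≈ -470.60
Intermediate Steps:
v = -80 (v = -51 - 29 = -80)
T = 13067 (T = 4 + (23905 + (-1669 - 9173)) = 4 + (23905 - 10842) = 4 + 13063 = 13067)
p(D) = 6664/(3*D) (p(D) = 1/(6*(((D/(-238))/(-56)))) = 1/(6*(((D*(-1/238))*(-1/56)))) = 1/(6*((-D/238*(-1/56)))) = 1/(6*((D/13328))) = (13328/D)/6 = 6664/(3*D))
T/p(v) = 13067/(((6664/3)/(-80))) = 13067/(((6664/3)*(-1/80))) = 13067/(-833/30) = 13067*(-30/833) = -392010/833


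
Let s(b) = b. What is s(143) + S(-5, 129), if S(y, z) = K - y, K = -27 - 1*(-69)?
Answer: 190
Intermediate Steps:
K = 42 (K = -27 + 69 = 42)
S(y, z) = 42 - y
s(143) + S(-5, 129) = 143 + (42 - 1*(-5)) = 143 + (42 + 5) = 143 + 47 = 190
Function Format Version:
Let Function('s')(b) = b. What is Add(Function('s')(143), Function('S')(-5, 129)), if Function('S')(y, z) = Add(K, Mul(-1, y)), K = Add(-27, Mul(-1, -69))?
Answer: 190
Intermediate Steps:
K = 42 (K = Add(-27, 69) = 42)
Function('S')(y, z) = Add(42, Mul(-1, y))
Add(Function('s')(143), Function('S')(-5, 129)) = Add(143, Add(42, Mul(-1, -5))) = Add(143, Add(42, 5)) = Add(143, 47) = 190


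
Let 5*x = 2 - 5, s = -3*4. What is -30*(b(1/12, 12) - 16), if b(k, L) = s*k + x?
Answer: 528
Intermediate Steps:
s = -12
x = -3/5 (x = (2 - 5)/5 = (1/5)*(-3) = -3/5 ≈ -0.60000)
b(k, L) = -3/5 - 12*k (b(k, L) = -12*k - 3/5 = -3/5 - 12*k)
-30*(b(1/12, 12) - 16) = -30*((-3/5 - 12/12) - 16) = -30*((-3/5 - 12*1/12) - 16) = -30*((-3/5 - 1) - 16) = -30*(-8/5 - 16) = -30*(-88/5) = 528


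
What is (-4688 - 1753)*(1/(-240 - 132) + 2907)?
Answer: -2321772241/124 ≈ -1.8724e+7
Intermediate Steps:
(-4688 - 1753)*(1/(-240 - 132) + 2907) = -6441*(1/(-372) + 2907) = -6441*(-1/372 + 2907) = -6441*1081403/372 = -2321772241/124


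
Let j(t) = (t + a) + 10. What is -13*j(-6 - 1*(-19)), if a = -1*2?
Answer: -273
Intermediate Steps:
a = -2
j(t) = 8 + t (j(t) = (t - 2) + 10 = (-2 + t) + 10 = 8 + t)
-13*j(-6 - 1*(-19)) = -13*(8 + (-6 - 1*(-19))) = -13*(8 + (-6 + 19)) = -13*(8 + 13) = -13*21 = -273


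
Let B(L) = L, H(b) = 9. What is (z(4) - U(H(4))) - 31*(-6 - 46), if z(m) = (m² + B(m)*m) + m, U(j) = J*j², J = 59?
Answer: -3131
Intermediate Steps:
U(j) = 59*j²
z(m) = m + 2*m² (z(m) = (m² + m*m) + m = (m² + m²) + m = 2*m² + m = m + 2*m²)
(z(4) - U(H(4))) - 31*(-6 - 46) = (4*(1 + 2*4) - 59*9²) - 31*(-6 - 46) = (4*(1 + 8) - 59*81) - 31*(-52) = (4*9 - 1*4779) - 1*(-1612) = (36 - 4779) + 1612 = -4743 + 1612 = -3131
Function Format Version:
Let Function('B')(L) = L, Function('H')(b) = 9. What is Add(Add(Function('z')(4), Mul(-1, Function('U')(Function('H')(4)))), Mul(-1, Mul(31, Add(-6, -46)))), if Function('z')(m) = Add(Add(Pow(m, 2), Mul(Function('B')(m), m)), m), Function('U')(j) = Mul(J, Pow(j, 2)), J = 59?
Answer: -3131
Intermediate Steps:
Function('U')(j) = Mul(59, Pow(j, 2))
Function('z')(m) = Add(m, Mul(2, Pow(m, 2))) (Function('z')(m) = Add(Add(Pow(m, 2), Mul(m, m)), m) = Add(Add(Pow(m, 2), Pow(m, 2)), m) = Add(Mul(2, Pow(m, 2)), m) = Add(m, Mul(2, Pow(m, 2))))
Add(Add(Function('z')(4), Mul(-1, Function('U')(Function('H')(4)))), Mul(-1, Mul(31, Add(-6, -46)))) = Add(Add(Mul(4, Add(1, Mul(2, 4))), Mul(-1, Mul(59, Pow(9, 2)))), Mul(-1, Mul(31, Add(-6, -46)))) = Add(Add(Mul(4, Add(1, 8)), Mul(-1, Mul(59, 81))), Mul(-1, Mul(31, -52))) = Add(Add(Mul(4, 9), Mul(-1, 4779)), Mul(-1, -1612)) = Add(Add(36, -4779), 1612) = Add(-4743, 1612) = -3131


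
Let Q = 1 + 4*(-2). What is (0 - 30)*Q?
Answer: 210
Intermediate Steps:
Q = -7 (Q = 1 - 8 = -7)
(0 - 30)*Q = (0 - 30)*(-7) = -30*(-7) = 210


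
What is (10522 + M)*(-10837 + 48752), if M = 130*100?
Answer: 891836630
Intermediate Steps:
M = 13000
(10522 + M)*(-10837 + 48752) = (10522 + 13000)*(-10837 + 48752) = 23522*37915 = 891836630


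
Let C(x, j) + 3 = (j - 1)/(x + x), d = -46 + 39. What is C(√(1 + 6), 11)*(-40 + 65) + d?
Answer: -82 + 125*√7/7 ≈ -34.754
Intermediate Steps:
d = -7
C(x, j) = -3 + (-1 + j)/(2*x) (C(x, j) = -3 + (j - 1)/(x + x) = -3 + (-1 + j)/((2*x)) = -3 + (-1 + j)*(1/(2*x)) = -3 + (-1 + j)/(2*x))
C(√(1 + 6), 11)*(-40 + 65) + d = ((-1 + 11 - 6*√(1 + 6))/(2*(√(1 + 6))))*(-40 + 65) - 7 = ((-1 + 11 - 6*√7)/(2*(√7)))*25 - 7 = ((√7/7)*(10 - 6*√7)/2)*25 - 7 = (√7*(10 - 6*√7)/14)*25 - 7 = 25*√7*(10 - 6*√7)/14 - 7 = -7 + 25*√7*(10 - 6*√7)/14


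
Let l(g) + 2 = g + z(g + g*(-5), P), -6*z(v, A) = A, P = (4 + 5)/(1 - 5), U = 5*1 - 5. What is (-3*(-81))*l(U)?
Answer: -3159/8 ≈ -394.88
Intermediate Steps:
U = 0 (U = 5 - 5 = 0)
P = -9/4 (P = 9/(-4) = 9*(-1/4) = -9/4 ≈ -2.2500)
z(v, A) = -A/6
l(g) = -13/8 + g (l(g) = -2 + (g - 1/6*(-9/4)) = -2 + (g + 3/8) = -2 + (3/8 + g) = -13/8 + g)
(-3*(-81))*l(U) = (-3*(-81))*(-13/8 + 0) = 243*(-13/8) = -3159/8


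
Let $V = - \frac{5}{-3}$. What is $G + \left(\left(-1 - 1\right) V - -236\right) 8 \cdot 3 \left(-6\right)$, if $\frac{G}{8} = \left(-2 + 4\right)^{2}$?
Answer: $-33472$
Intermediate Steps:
$V = \frac{5}{3}$ ($V = \left(-5\right) \left(- \frac{1}{3}\right) = \frac{5}{3} \approx 1.6667$)
$G = 32$ ($G = 8 \left(-2 + 4\right)^{2} = 8 \cdot 2^{2} = 8 \cdot 4 = 32$)
$G + \left(\left(-1 - 1\right) V - -236\right) 8 \cdot 3 \left(-6\right) = 32 + \left(\left(-1 - 1\right) \frac{5}{3} - -236\right) 8 \cdot 3 \left(-6\right) = 32 + \left(\left(-2\right) \frac{5}{3} + 236\right) 24 \left(-6\right) = 32 + \left(- \frac{10}{3} + 236\right) \left(-144\right) = 32 + \frac{698}{3} \left(-144\right) = 32 - 33504 = -33472$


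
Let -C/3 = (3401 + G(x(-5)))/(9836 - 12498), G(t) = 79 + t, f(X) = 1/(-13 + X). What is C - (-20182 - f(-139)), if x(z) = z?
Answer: 4083851753/202312 ≈ 20186.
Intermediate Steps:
C = 10425/2662 (C = -3*(3401 + (79 - 5))/(9836 - 12498) = -3*(3401 + 74)/(-2662) = -10425*(-1)/2662 = -3*(-3475/2662) = 10425/2662 ≈ 3.9162)
C - (-20182 - f(-139)) = 10425/2662 - (-20182 - 1/(-13 - 139)) = 10425/2662 - (-20182 - 1/(-152)) = 10425/2662 - (-20182 - 1*(-1/152)) = 10425/2662 - (-20182 + 1/152) = 10425/2662 - 1*(-3067663/152) = 10425/2662 + 3067663/152 = 4083851753/202312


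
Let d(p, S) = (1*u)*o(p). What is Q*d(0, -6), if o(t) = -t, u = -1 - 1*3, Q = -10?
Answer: 0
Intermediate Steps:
u = -4 (u = -1 - 3 = -4)
d(p, S) = 4*p (d(p, S) = (1*(-4))*(-p) = -(-4)*p = 4*p)
Q*d(0, -6) = -40*0 = -10*0 = 0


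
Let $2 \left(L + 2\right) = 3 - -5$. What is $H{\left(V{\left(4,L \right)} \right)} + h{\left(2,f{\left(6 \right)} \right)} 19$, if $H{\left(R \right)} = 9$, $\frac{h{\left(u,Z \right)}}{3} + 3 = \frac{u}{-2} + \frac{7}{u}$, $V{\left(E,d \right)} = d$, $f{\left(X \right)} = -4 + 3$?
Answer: $- \frac{39}{2} \approx -19.5$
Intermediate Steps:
$L = 2$ ($L = -2 + \frac{3 - -5}{2} = -2 + \frac{3 + 5}{2} = -2 + \frac{1}{2} \cdot 8 = -2 + 4 = 2$)
$f{\left(X \right)} = -1$
$h{\left(u,Z \right)} = -9 + \frac{21}{u} - \frac{3 u}{2}$ ($h{\left(u,Z \right)} = -9 + 3 \left(\frac{u}{-2} + \frac{7}{u}\right) = -9 + 3 \left(u \left(- \frac{1}{2}\right) + \frac{7}{u}\right) = -9 + 3 \left(- \frac{u}{2} + \frac{7}{u}\right) = -9 + 3 \left(\frac{7}{u} - \frac{u}{2}\right) = -9 - \left(- \frac{21}{u} + \frac{3 u}{2}\right) = -9 + \frac{21}{u} - \frac{3 u}{2}$)
$H{\left(V{\left(4,L \right)} \right)} + h{\left(2,f{\left(6 \right)} \right)} 19 = 9 + \left(-9 + \frac{21}{2} - 3\right) 19 = 9 - \frac{57}{2} = - \frac{39}{2}$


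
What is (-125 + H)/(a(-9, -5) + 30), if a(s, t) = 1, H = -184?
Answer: -309/31 ≈ -9.9677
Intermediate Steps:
(-125 + H)/(a(-9, -5) + 30) = (-125 - 184)/(1 + 30) = -309/31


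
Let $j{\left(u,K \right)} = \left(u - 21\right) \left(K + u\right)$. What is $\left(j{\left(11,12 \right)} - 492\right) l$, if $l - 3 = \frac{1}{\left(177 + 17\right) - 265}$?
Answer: $- \frac{153064}{71} \approx -2155.8$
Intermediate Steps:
$j{\left(u,K \right)} = \left(-21 + u\right) \left(K + u\right)$
$l = \frac{212}{71}$ ($l = 3 + \frac{1}{\left(177 + 17\right) - 265} = 3 + \frac{1}{194 - 265} = 3 + \frac{1}{-71} = 3 - \frac{1}{71} = \frac{212}{71} \approx 2.9859$)
$\left(j{\left(11,12 \right)} - 492\right) l = \left(\left(11^{2} - 252 - 231 + 12 \cdot 11\right) - 492\right) \frac{212}{71} = \left(\left(121 - 252 - 231 + 132\right) - 492\right) \frac{212}{71} = \left(-230 - 492\right) \frac{212}{71} = \left(-722\right) \frac{212}{71} = - \frac{153064}{71}$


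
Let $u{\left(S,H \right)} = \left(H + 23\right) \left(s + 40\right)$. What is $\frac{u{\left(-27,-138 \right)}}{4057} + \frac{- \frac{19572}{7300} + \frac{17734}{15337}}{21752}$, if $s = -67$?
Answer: $\frac{1890272018609713}{2470059919556600} \approx 0.76527$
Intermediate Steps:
$u{\left(S,H \right)} = -621 - 27 H$ ($u{\left(S,H \right)} = \left(H + 23\right) \left(-67 + 40\right) = \left(23 + H\right) \left(-27\right) = -621 - 27 H$)
$\frac{u{\left(-27,-138 \right)}}{4057} + \frac{- \frac{19572}{7300} + \frac{17734}{15337}}{21752} = \frac{-621 - -3726}{4057} + \frac{- \frac{19572}{7300} + \frac{17734}{15337}}{21752} = \left(-621 + 3726\right) \frac{1}{4057} + \left(\left(-19572\right) \frac{1}{7300} + 17734 \cdot \frac{1}{15337}\right) \frac{1}{21752} = 3105 \cdot \frac{1}{4057} + \left(- \frac{4893}{1825} + \frac{17734}{15337}\right) \frac{1}{21752} = \frac{3105}{4057} - \frac{42679391}{608839023800} = \frac{1890272018609713}{2470059919556600}$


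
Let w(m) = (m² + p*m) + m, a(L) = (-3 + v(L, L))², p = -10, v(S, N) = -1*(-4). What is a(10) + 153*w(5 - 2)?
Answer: -2753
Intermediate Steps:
v(S, N) = 4
a(L) = 1 (a(L) = (-3 + 4)² = 1² = 1)
w(m) = m² - 9*m (w(m) = (m² - 10*m) + m = m² - 9*m)
a(10) + 153*w(5 - 2) = 1 + 153*((5 - 2)*(-9 + (5 - 2))) = 1 + 153*(3*(-9 + 3)) = 1 + 153*(3*(-6)) = 1 + 153*(-18) = 1 - 2754 = -2753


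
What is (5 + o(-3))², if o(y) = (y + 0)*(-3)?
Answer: 196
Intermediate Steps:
o(y) = -3*y (o(y) = y*(-3) = -3*y)
(5 + o(-3))² = (5 - 3*(-3))² = (5 + 9)² = 14² = 196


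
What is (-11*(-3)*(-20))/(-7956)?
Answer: 55/663 ≈ 0.082956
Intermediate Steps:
(-11*(-3)*(-20))/(-7956) = (33*(-20))*(-1/7956) = -660*(-1/7956) = 55/663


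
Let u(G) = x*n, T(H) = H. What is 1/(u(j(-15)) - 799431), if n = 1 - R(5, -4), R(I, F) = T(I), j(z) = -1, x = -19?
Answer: -1/799355 ≈ -1.2510e-6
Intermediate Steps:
R(I, F) = I
n = -4 (n = 1 - 1*5 = 1 - 5 = -4)
u(G) = 76 (u(G) = -19*(-4) = 76)
1/(u(j(-15)) - 799431) = 1/(76 - 799431) = 1/(-799355) = -1/799355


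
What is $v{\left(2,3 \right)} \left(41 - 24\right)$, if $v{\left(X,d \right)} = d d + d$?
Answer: $204$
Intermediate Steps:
$v{\left(X,d \right)} = d + d^{2}$ ($v{\left(X,d \right)} = d^{2} + d = d + d^{2}$)
$v{\left(2,3 \right)} \left(41 - 24\right) = 3 \left(1 + 3\right) \left(41 - 24\right) = 3 \cdot 4 \cdot 17 = 12 \cdot 17 = 204$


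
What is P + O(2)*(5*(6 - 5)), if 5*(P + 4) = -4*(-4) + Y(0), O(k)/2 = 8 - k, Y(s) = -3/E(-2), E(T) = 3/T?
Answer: 298/5 ≈ 59.600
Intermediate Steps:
Y(s) = 2 (Y(s) = -3/(3/(-2)) = -3/(3*(-½)) = -3/(-3/2) = -3*(-⅔) = 2)
O(k) = 16 - 2*k (O(k) = 2*(8 - k) = 16 - 2*k)
P = -⅖ (P = -4 + (-4*(-4) + 2)/5 = -4 + (16 + 2)/5 = -4 + (⅕)*18 = -4 + 18/5 = -⅖ ≈ -0.40000)
P + O(2)*(5*(6 - 5)) = -⅖ + (16 - 2*2)*(5*(6 - 5)) = -⅖ + (16 - 4)*(5*1) = -⅖ + 12*5 = -⅖ + 60 = 298/5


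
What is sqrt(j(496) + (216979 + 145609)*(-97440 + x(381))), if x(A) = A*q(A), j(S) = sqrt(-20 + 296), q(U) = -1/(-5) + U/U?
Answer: sqrt(-879119987160 + 50*sqrt(69))/5 ≈ 1.8752e+5*I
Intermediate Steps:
q(U) = 6/5 (q(U) = -1*(-1/5) + 1 = 1/5 + 1 = 6/5)
j(S) = 2*sqrt(69) (j(S) = sqrt(276) = 2*sqrt(69))
x(A) = 6*A/5 (x(A) = A*(6/5) = 6*A/5)
sqrt(j(496) + (216979 + 145609)*(-97440 + x(381))) = sqrt(2*sqrt(69) + (216979 + 145609)*(-97440 + (6/5)*381)) = sqrt(2*sqrt(69) + 362588*(-97440 + 2286/5)) = sqrt(2*sqrt(69) + 362588*(-484914/5)) = sqrt(2*sqrt(69) - 175823997432/5) = sqrt(-175823997432/5 + 2*sqrt(69))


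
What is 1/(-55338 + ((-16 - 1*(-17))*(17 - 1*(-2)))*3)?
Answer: -1/55281 ≈ -1.8089e-5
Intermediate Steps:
1/(-55338 + ((-16 - 1*(-17))*(17 - 1*(-2)))*3) = 1/(-55338 + ((-16 + 17)*(17 + 2))*3) = 1/(-55338 + (1*19)*3) = 1/(-55338 + 19*3) = 1/(-55338 + 57) = 1/(-55281) = -1/55281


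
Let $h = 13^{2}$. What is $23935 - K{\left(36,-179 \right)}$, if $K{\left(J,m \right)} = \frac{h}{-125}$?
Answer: $\frac{2992044}{125} \approx 23936.0$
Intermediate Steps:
$h = 169$
$K{\left(J,m \right)} = - \frac{169}{125}$ ($K{\left(J,m \right)} = \frac{169}{-125} = 169 \left(- \frac{1}{125}\right) = - \frac{169}{125}$)
$23935 - K{\left(36,-179 \right)} = 23935 - - \frac{169}{125} = 23935 + \frac{169}{125} = \frac{2992044}{125}$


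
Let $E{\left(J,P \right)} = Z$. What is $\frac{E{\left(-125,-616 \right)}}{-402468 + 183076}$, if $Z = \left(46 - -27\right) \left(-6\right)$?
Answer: $\frac{219}{109696} \approx 0.0019964$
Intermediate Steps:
$Z = -438$ ($Z = \left(46 + 27\right) \left(-6\right) = 73 \left(-6\right) = -438$)
$E{\left(J,P \right)} = -438$
$\frac{E{\left(-125,-616 \right)}}{-402468 + 183076} = - \frac{438}{-402468 + 183076} = - \frac{438}{-219392} = \left(-438\right) \left(- \frac{1}{219392}\right) = \frac{219}{109696}$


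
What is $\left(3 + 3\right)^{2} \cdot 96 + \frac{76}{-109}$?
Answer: $\frac{376628}{109} \approx 3455.3$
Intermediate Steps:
$\left(3 + 3\right)^{2} \cdot 96 + \frac{76}{-109} = 6^{2} \cdot 96 + 76 \left(- \frac{1}{109}\right) = 36 \cdot 96 - \frac{76}{109} = 3456 - \frac{76}{109} = \frac{376628}{109}$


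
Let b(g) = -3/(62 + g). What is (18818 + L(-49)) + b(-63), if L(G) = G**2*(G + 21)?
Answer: -48407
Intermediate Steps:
L(G) = G**2*(21 + G)
(18818 + L(-49)) + b(-63) = (18818 + (-49)**2*(21 - 49)) - 3/(62 - 63) = (18818 + 2401*(-28)) - 3/(-1) = (18818 - 67228) - 3*(-1) = -48410 + 3 = -48407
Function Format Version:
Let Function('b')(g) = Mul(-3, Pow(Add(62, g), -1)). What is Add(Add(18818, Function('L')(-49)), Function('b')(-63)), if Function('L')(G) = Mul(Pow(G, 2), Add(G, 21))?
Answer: -48407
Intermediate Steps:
Function('L')(G) = Mul(Pow(G, 2), Add(21, G))
Add(Add(18818, Function('L')(-49)), Function('b')(-63)) = Add(Add(18818, Mul(Pow(-49, 2), Add(21, -49))), Mul(-3, Pow(Add(62, -63), -1))) = Add(Add(18818, Mul(2401, -28)), Mul(-3, Pow(-1, -1))) = Add(Add(18818, -67228), Mul(-3, -1)) = Add(-48410, 3) = -48407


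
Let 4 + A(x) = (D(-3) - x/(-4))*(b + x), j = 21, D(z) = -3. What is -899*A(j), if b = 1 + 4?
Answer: -97991/2 ≈ -48996.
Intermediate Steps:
b = 5
A(x) = -4 + (-3 + x/4)*(5 + x) (A(x) = -4 + (-3 - x/(-4))*(5 + x) = -4 + (-3 - x*(-1)/4)*(5 + x) = -4 + (-3 - (-1)*x/4)*(5 + x) = -4 + (-3 + x/4)*(5 + x))
-899*A(j) = -899*(-19 - 7/4*21 + (1/4)*21**2) = -899*(-19 - 147/4 + (1/4)*441) = -899*(-19 - 147/4 + 441/4) = -899*109/2 = -97991/2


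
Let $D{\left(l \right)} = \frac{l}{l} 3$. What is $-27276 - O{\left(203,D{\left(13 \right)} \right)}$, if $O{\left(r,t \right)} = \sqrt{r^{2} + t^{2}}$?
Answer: $-27276 - \sqrt{41218} \approx -27479.0$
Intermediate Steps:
$D{\left(l \right)} = 3$ ($D{\left(l \right)} = 1 \cdot 3 = 3$)
$-27276 - O{\left(203,D{\left(13 \right)} \right)} = -27276 - \sqrt{203^{2} + 3^{2}} = -27276 - \sqrt{41209 + 9} = -27276 - \sqrt{41218}$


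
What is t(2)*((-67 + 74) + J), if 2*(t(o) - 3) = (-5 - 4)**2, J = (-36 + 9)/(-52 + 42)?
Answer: 8439/20 ≈ 421.95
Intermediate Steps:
J = 27/10 (J = -27/(-10) = -27*(-1/10) = 27/10 ≈ 2.7000)
t(o) = 87/2 (t(o) = 3 + (-5 - 4)**2/2 = 3 + (1/2)*(-9)**2 = 3 + (1/2)*81 = 3 + 81/2 = 87/2)
t(2)*((-67 + 74) + J) = 87*((-67 + 74) + 27/10)/2 = 87*(7 + 27/10)/2 = (87/2)*(97/10) = 8439/20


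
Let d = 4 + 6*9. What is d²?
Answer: 3364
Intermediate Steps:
d = 58 (d = 4 + 54 = 58)
d² = 58² = 3364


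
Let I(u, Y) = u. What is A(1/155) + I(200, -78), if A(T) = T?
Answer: 31001/155 ≈ 200.01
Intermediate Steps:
A(1/155) + I(200, -78) = 1/155 + 200 = 31001/155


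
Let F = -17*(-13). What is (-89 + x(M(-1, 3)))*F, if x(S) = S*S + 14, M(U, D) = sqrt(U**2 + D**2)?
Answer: -14365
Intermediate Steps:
M(U, D) = sqrt(D**2 + U**2)
x(S) = 14 + S**2 (x(S) = S**2 + 14 = 14 + S**2)
F = 221
(-89 + x(M(-1, 3)))*F = (-89 + (14 + (sqrt(3**2 + (-1)**2))**2))*221 = (-89 + (14 + (sqrt(9 + 1))**2))*221 = (-89 + (14 + (sqrt(10))**2))*221 = (-89 + (14 + 10))*221 = (-89 + 24)*221 = -65*221 = -14365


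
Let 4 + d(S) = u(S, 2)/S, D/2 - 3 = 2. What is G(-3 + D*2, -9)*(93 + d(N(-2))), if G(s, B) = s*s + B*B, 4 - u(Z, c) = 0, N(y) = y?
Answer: 32190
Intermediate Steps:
D = 10 (D = 6 + 2*2 = 6 + 4 = 10)
u(Z, c) = 4 (u(Z, c) = 4 - 1*0 = 4 + 0 = 4)
G(s, B) = B² + s² (G(s, B) = s² + B² = B² + s²)
d(S) = -4 + 4/S
G(-3 + D*2, -9)*(93 + d(N(-2))) = ((-9)² + (-3 + 10*2)²)*(93 + (-4 + 4/(-2))) = (81 + (-3 + 20)²)*(93 + (-4 + 4*(-½))) = (81 + 17²)*(93 + (-4 - 2)) = (81 + 289)*(93 - 6) = 370*87 = 32190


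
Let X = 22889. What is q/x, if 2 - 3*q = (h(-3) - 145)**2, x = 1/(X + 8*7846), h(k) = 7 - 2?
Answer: -1678705886/3 ≈ -5.5957e+8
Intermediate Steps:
h(k) = 5
x = 1/85657 (x = 1/(22889 + 8*7846) = 1/(22889 + 62768) = 1/85657 ≈ 1.1674e-5)
q = -19598/3 (q = 2/3 - (5 - 145)**2/3 = 2/3 - 1/3*(-140)**2 = 2/3 - 1/3*19600 = 2/3 - 19600/3 = -19598/3 ≈ -6532.7)
q/x = -19598/(3*1/85657) = -19598/3*85657 = -1678705886/3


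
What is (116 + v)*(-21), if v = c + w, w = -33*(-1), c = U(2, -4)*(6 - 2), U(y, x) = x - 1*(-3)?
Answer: -3045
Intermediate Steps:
U(y, x) = 3 + x (U(y, x) = x + 3 = 3 + x)
c = -4 (c = (3 - 4)*(6 - 2) = -1*4 = -4)
w = 33
v = 29 (v = -4 + 33 = 29)
(116 + v)*(-21) = (116 + 29)*(-21) = 145*(-21) = -3045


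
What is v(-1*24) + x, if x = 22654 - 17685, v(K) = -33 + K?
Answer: 4912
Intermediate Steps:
x = 4969
v(-1*24) + x = (-33 - 1*24) + 4969 = (-33 - 24) + 4969 = -57 + 4969 = 4912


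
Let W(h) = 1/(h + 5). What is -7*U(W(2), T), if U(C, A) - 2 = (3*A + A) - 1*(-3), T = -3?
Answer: 49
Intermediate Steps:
W(h) = 1/(5 + h)
U(C, A) = 5 + 4*A (U(C, A) = 2 + ((3*A + A) - 1*(-3)) = 2 + (4*A + 3) = 2 + (3 + 4*A) = 5 + 4*A)
-7*U(W(2), T) = -7*(5 + 4*(-3)) = -7*(5 - 12) = -7*(-7) = 49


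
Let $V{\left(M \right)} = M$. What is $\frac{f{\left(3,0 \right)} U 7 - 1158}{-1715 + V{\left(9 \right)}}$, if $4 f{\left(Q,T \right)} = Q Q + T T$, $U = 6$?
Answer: $\frac{2127}{3412} \approx 0.62339$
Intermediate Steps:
$f{\left(Q,T \right)} = \frac{Q^{2}}{4} + \frac{T^{2}}{4}$ ($f{\left(Q,T \right)} = \frac{Q Q + T T}{4} = \frac{Q^{2} + T^{2}}{4} = \frac{Q^{2}}{4} + \frac{T^{2}}{4}$)
$\frac{f{\left(3,0 \right)} U 7 - 1158}{-1715 + V{\left(9 \right)}} = \frac{\left(\frac{3^{2}}{4} + \frac{0^{2}}{4}\right) 6 \cdot 7 - 1158}{-1715 + 9} = \frac{\left(\frac{1}{4} \cdot 9 + \frac{1}{4} \cdot 0\right) 6 \cdot 7 - 1158}{-1706} = \left(\left(\frac{9}{4} + 0\right) 6 \cdot 7 - 1158\right) \left(- \frac{1}{1706}\right) = \left(\frac{9}{4} \cdot 6 \cdot 7 - 1158\right) \left(- \frac{1}{1706}\right) = \left(\frac{27}{2} \cdot 7 - 1158\right) \left(- \frac{1}{1706}\right) = \left(\frac{189}{2} - 1158\right) \left(- \frac{1}{1706}\right) = \left(- \frac{2127}{2}\right) \left(- \frac{1}{1706}\right) = \frac{2127}{3412}$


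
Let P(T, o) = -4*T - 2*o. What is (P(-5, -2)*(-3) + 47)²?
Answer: 625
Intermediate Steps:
(P(-5, -2)*(-3) + 47)² = ((-4*(-5) - 2*(-2))*(-3) + 47)² = ((20 + 4)*(-3) + 47)² = (24*(-3) + 47)² = (-72 + 47)² = (-25)² = 625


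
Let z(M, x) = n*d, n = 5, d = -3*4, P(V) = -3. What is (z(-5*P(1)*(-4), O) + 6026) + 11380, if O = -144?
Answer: 17346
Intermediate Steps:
d = -12
z(M, x) = -60 (z(M, x) = 5*(-12) = -60)
(z(-5*P(1)*(-4), O) + 6026) + 11380 = (-60 + 6026) + 11380 = 5966 + 11380 = 17346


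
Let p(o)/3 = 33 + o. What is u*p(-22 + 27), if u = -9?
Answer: -1026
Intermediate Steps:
p(o) = 99 + 3*o (p(o) = 3*(33 + o) = 99 + 3*o)
u*p(-22 + 27) = -9*(99 + 3*(-22 + 27)) = -9*(99 + 3*5) = -9*(99 + 15) = -9*114 = -1026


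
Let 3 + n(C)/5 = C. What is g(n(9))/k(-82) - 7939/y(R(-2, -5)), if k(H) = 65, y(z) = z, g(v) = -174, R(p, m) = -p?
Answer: -516383/130 ≈ -3972.2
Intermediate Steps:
n(C) = -15 + 5*C
g(n(9))/k(-82) - 7939/y(R(-2, -5)) = -174/65 - 7939/((-1*(-2))) = -174*1/65 - 7939/2 = -174/65 - 7939*½ = -174/65 - 7939/2 = -516383/130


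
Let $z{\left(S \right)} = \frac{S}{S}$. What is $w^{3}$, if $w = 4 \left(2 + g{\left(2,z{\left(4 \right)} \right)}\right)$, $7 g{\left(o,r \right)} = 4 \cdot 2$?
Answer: $\frac{681472}{343} \approx 1986.8$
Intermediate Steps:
$z{\left(S \right)} = 1$
$g{\left(o,r \right)} = \frac{8}{7}$ ($g{\left(o,r \right)} = \frac{4 \cdot 2}{7} = \frac{1}{7} \cdot 8 = \frac{8}{7}$)
$w = \frac{88}{7}$ ($w = 4 \left(2 + \frac{8}{7}\right) = 4 \cdot \frac{22}{7} = \frac{88}{7} \approx 12.571$)
$w^{3} = \left(\frac{88}{7}\right)^{3} = \frac{681472}{343}$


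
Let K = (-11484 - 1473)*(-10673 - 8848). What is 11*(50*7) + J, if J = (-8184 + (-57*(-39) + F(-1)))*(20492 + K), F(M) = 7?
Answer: -1506088642056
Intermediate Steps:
K = 252933597 (K = -12957*(-19521) = 252933597)
J = -1506088645906 (J = (-8184 + (-57*(-39) + 7))*(20492 + 252933597) = (-8184 + (2223 + 7))*252954089 = (-8184 + 2230)*252954089 = -5954*252954089 = -1506088645906)
11*(50*7) + J = 11*(50*7) - 1506088645906 = 11*350 - 1506088645906 = 3850 - 1506088645906 = -1506088642056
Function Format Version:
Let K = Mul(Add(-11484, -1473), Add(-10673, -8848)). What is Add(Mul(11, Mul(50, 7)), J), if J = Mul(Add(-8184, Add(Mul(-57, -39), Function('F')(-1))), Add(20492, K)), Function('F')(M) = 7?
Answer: -1506088642056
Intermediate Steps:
K = 252933597 (K = Mul(-12957, -19521) = 252933597)
J = -1506088645906 (J = Mul(Add(-8184, Add(Mul(-57, -39), 7)), Add(20492, 252933597)) = Mul(Add(-8184, Add(2223, 7)), 252954089) = Mul(Add(-8184, 2230), 252954089) = Mul(-5954, 252954089) = -1506088645906)
Add(Mul(11, Mul(50, 7)), J) = Add(Mul(11, Mul(50, 7)), -1506088645906) = Add(Mul(11, 350), -1506088645906) = Add(3850, -1506088645906) = -1506088642056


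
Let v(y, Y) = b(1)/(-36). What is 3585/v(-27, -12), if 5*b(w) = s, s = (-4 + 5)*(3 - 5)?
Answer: 322650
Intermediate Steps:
s = -2 (s = 1*(-2) = -2)
b(w) = -⅖ (b(w) = (⅕)*(-2) = -⅖)
v(y, Y) = 1/90 (v(y, Y) = -⅖/(-36) = -⅖*(-1/36) = 1/90)
3585/v(-27, -12) = 3585/(1/90) = 3585*90 = 322650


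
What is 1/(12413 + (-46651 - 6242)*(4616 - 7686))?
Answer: 1/162393923 ≈ 6.1579e-9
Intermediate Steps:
1/(12413 + (-46651 - 6242)*(4616 - 7686)) = 1/(12413 - 52893*(-3070)) = 1/(12413 + 162381510) = 1/162393923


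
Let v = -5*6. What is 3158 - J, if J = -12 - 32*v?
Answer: 2210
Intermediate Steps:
v = -30
J = 948 (J = -12 - 32*(-30) = -12 + 960 = 948)
3158 - J = 3158 - 1*948 = 3158 - 948 = 2210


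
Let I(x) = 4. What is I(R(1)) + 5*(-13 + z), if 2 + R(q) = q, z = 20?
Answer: 39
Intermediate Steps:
R(q) = -2 + q
I(R(1)) + 5*(-13 + z) = 4 + 5*(-13 + 20) = 4 + 5*7 = 4 + 35 = 39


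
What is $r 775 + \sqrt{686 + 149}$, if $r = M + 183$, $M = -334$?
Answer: $-117025 + \sqrt{835} \approx -1.17 \cdot 10^{5}$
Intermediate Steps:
$r = -151$ ($r = -334 + 183 = -151$)
$r 775 + \sqrt{686 + 149} = \left(-151\right) 775 + \sqrt{686 + 149} = -117025 + \sqrt{835}$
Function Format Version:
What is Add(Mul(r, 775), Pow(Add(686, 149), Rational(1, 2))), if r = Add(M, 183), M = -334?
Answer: Add(-117025, Pow(835, Rational(1, 2))) ≈ -1.1700e+5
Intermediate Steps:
r = -151 (r = Add(-334, 183) = -151)
Add(Mul(r, 775), Pow(Add(686, 149), Rational(1, 2))) = Add(Mul(-151, 775), Pow(Add(686, 149), Rational(1, 2))) = Add(-117025, Pow(835, Rational(1, 2)))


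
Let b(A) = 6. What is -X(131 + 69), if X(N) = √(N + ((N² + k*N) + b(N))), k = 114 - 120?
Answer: -3*√4334 ≈ -197.50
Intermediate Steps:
k = -6
X(N) = √(6 + N² - 5*N) (X(N) = √(N + ((N² - 6*N) + 6)) = √(N + (6 + N² - 6*N)) = √(6 + N² - 5*N))
-X(131 + 69) = -√(6 + (131 + 69)² - 5*(131 + 69)) = -√(6 + 200² - 5*200) = -√(6 + 40000 - 1000) = -√39006 = -3*√4334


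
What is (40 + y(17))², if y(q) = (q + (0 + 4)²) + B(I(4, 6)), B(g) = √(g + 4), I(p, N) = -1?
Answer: (73 + √3)² ≈ 5584.9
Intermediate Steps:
B(g) = √(4 + g)
y(q) = 16 + q + √3 (y(q) = (q + (0 + 4)²) + √(4 - 1) = (q + 4²) + √3 = (q + 16) + √3 = (16 + q) + √3 = 16 + q + √3)
(40 + y(17))² = (40 + (16 + 17 + √3))² = (40 + (33 + √3))² = (73 + √3)²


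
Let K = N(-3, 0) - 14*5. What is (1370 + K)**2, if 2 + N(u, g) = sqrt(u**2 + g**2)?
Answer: 1692601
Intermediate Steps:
N(u, g) = -2 + sqrt(g**2 + u**2) (N(u, g) = -2 + sqrt(u**2 + g**2) = -2 + sqrt(g**2 + u**2))
K = -69 (K = (-2 + sqrt(0**2 + (-3)**2)) - 14*5 = (-2 + sqrt(0 + 9)) - 70 = (-2 + sqrt(9)) - 70 = (-2 + 3) - 70 = 1 - 70 = -69)
(1370 + K)**2 = (1370 - 69)**2 = 1301**2 = 1692601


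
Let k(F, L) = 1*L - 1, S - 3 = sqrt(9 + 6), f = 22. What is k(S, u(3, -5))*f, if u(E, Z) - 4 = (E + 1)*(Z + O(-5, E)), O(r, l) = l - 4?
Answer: -462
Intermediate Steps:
O(r, l) = -4 + l
u(E, Z) = 4 + (1 + E)*(-4 + E + Z) (u(E, Z) = 4 + (E + 1)*(Z + (-4 + E)) = 4 + (1 + E)*(-4 + E + Z))
S = 3 + sqrt(15) (S = 3 + sqrt(9 + 6) = 3 + sqrt(15) ≈ 6.8730)
k(F, L) = -1 + L (k(F, L) = L - 1 = -1 + L)
k(S, u(3, -5))*f = (-1 + (3 - 5 + 3*(-5) + 3*(-4 + 3)))*22 = (-1 + (3 - 5 - 15 + 3*(-1)))*22 = (-1 + (3 - 5 - 15 - 3))*22 = (-1 - 20)*22 = -21*22 = -462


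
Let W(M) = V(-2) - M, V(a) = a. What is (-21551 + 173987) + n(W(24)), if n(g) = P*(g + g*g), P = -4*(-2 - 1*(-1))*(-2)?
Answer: 147236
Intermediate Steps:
P = -8 (P = -4*(-2 + 1)*(-2) = -4*(-1)*(-2) = 4*(-2) = -8)
W(M) = -2 - M
n(g) = -8*g - 8*g**2 (n(g) = -8*(g + g*g) = -8*(g + g**2) = -8*g - 8*g**2)
(-21551 + 173987) + n(W(24)) = (-21551 + 173987) - 8*(-2 - 1*24)*(1 + (-2 - 1*24)) = 152436 - 8*(-2 - 24)*(1 + (-2 - 24)) = 152436 - 8*(-26)*(1 - 26) = 152436 - 8*(-26)*(-25) = 152436 - 5200 = 147236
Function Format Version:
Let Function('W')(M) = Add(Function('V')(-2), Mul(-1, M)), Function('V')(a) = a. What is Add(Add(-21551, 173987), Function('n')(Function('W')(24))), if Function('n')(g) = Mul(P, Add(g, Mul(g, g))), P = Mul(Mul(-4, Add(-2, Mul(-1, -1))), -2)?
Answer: 147236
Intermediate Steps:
P = -8 (P = Mul(Mul(-4, Add(-2, 1)), -2) = Mul(Mul(-4, -1), -2) = Mul(4, -2) = -8)
Function('W')(M) = Add(-2, Mul(-1, M))
Function('n')(g) = Add(Mul(-8, g), Mul(-8, Pow(g, 2))) (Function('n')(g) = Mul(-8, Add(g, Mul(g, g))) = Mul(-8, Add(g, Pow(g, 2))) = Add(Mul(-8, g), Mul(-8, Pow(g, 2))))
Add(Add(-21551, 173987), Function('n')(Function('W')(24))) = Add(Add(-21551, 173987), Mul(-8, Add(-2, Mul(-1, 24)), Add(1, Add(-2, Mul(-1, 24))))) = Add(152436, Mul(-8, Add(-2, -24), Add(1, Add(-2, -24)))) = Add(152436, Mul(-8, -26, Add(1, -26))) = Add(152436, Mul(-8, -26, -25)) = Add(152436, -5200) = 147236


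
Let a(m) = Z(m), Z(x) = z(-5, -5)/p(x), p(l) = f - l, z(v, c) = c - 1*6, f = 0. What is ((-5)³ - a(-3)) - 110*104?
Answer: -34684/3 ≈ -11561.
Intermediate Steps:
z(v, c) = -6 + c (z(v, c) = c - 6 = -6 + c)
p(l) = -l (p(l) = 0 - l = -l)
Z(x) = 11/x (Z(x) = (-6 - 5)/((-x)) = -(-11)/x = 11/x)
a(m) = 11/m
((-5)³ - a(-3)) - 110*104 = ((-5)³ - 11/(-3)) - 110*104 = (-125 - 11*(-1)/3) - 11440 = (-125 - 1*(-11/3)) - 11440 = (-125 + 11/3) - 11440 = -364/3 - 11440 = -34684/3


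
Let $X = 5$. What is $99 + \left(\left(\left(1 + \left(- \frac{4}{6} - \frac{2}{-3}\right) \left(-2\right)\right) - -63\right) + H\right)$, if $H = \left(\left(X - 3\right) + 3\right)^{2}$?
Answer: $188$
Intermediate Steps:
$H = 25$ ($H = \left(\left(5 - 3\right) + 3\right)^{2} = \left(2 + 3\right)^{2} = 5^{2} = 25$)
$99 + \left(\left(\left(1 + \left(- \frac{4}{6} - \frac{2}{-3}\right) \left(-2\right)\right) - -63\right) + H\right) = 99 + \left(\left(\left(1 + \left(- \frac{4}{6} - \frac{2}{-3}\right) \left(-2\right)\right) - -63\right) + 25\right) = 99 + \left(\left(\left(1 + \left(\left(-4\right) \frac{1}{6} - - \frac{2}{3}\right) \left(-2\right)\right) + 63\right) + 25\right) = 99 + \left(\left(\left(1 + \left(- \frac{2}{3} + \frac{2}{3}\right) \left(-2\right)\right) + 63\right) + 25\right) = 99 + \left(\left(\left(1 + 0 \left(-2\right)\right) + 63\right) + 25\right) = 99 + \left(\left(\left(1 + 0\right) + 63\right) + 25\right) = 99 + \left(\left(1 + 63\right) + 25\right) = 99 + \left(64 + 25\right) = 99 + 89 = 188$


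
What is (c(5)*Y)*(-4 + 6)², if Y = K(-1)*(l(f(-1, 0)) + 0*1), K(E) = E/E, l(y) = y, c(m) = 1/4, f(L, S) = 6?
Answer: 6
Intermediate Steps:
c(m) = ¼
K(E) = 1
Y = 6 (Y = 1*(6 + 0*1) = 1*(6 + 0) = 1*6 = 6)
(c(5)*Y)*(-4 + 6)² = ((¼)*6)*(-4 + 6)² = (3/2)*2² = (3/2)*4 = 6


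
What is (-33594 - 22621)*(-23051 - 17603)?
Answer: 2285364610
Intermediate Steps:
(-33594 - 22621)*(-23051 - 17603) = -56215*(-40654) = 2285364610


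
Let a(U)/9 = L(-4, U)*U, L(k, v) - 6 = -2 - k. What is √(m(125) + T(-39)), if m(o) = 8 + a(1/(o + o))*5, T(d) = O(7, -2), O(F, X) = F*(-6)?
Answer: I*√814/5 ≈ 5.7061*I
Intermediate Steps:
O(F, X) = -6*F
T(d) = -42 (T(d) = -6*7 = -42)
L(k, v) = 4 - k (L(k, v) = 6 + (-2 - k) = 4 - k)
a(U) = 72*U (a(U) = 9*((4 - 1*(-4))*U) = 9*((4 + 4)*U) = 9*(8*U) = 72*U)
m(o) = 8 + 180/o (m(o) = 8 + (72/(o + o))*5 = 8 + (72/((2*o)))*5 = 8 + (72*(1/(2*o)))*5 = 8 + (36/o)*5 = 8 + 180/o)
√(m(125) + T(-39)) = √((8 + 180/125) - 42) = √((8 + 180*(1/125)) - 42) = √((8 + 36/25) - 42) = √(236/25 - 42) = √(-814/25) = I*√814/5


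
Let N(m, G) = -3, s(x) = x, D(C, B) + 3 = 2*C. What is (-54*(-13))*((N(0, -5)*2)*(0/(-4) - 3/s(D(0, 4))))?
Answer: -4212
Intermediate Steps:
D(C, B) = -3 + 2*C
(-54*(-13))*((N(0, -5)*2)*(0/(-4) - 3/s(D(0, 4)))) = (-54*(-13))*((-3*2)*(0/(-4) - 3/(-3 + 2*0))) = 702*(-6*(0*(-¼) - 3/(-3 + 0))) = 702*(-6*(0 - 3/(-3))) = 702*(-6*(0 - 3*(-⅓))) = 702*(-6*(0 + 1)) = 702*(-6*1) = 702*(-6) = -4212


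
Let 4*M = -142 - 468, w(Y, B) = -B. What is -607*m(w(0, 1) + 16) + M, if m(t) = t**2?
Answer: -273455/2 ≈ -1.3673e+5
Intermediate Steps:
M = -305/2 (M = (-142 - 468)/4 = (1/4)*(-610) = -305/2 ≈ -152.50)
-607*m(w(0, 1) + 16) + M = -607*(-1*1 + 16)**2 - 305/2 = -607*(-1 + 16)**2 - 305/2 = -607*15**2 - 305/2 = -607*225 - 305/2 = -136575 - 305/2 = -273455/2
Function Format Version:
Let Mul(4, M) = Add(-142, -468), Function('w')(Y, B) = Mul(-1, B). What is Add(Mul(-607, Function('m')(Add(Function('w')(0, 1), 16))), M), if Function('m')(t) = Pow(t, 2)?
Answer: Rational(-273455, 2) ≈ -1.3673e+5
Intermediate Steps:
M = Rational(-305, 2) (M = Mul(Rational(1, 4), Add(-142, -468)) = Mul(Rational(1, 4), -610) = Rational(-305, 2) ≈ -152.50)
Add(Mul(-607, Function('m')(Add(Function('w')(0, 1), 16))), M) = Add(Mul(-607, Pow(Add(Mul(-1, 1), 16), 2)), Rational(-305, 2)) = Add(Mul(-607, Pow(Add(-1, 16), 2)), Rational(-305, 2)) = Add(Mul(-607, Pow(15, 2)), Rational(-305, 2)) = Add(Mul(-607, 225), Rational(-305, 2)) = Add(-136575, Rational(-305, 2)) = Rational(-273455, 2)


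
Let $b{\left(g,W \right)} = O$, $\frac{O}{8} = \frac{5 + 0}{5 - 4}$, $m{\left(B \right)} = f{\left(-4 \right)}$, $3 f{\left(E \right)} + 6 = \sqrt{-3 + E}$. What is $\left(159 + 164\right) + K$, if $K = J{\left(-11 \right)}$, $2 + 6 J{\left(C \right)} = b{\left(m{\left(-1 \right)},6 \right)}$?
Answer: $\frac{988}{3} \approx 329.33$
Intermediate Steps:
$f{\left(E \right)} = -2 + \frac{\sqrt{-3 + E}}{3}$
$m{\left(B \right)} = -2 + \frac{i \sqrt{7}}{3}$ ($m{\left(B \right)} = -2 + \frac{\sqrt{-3 - 4}}{3} = -2 + \frac{\sqrt{-7}}{3} = -2 + \frac{i \sqrt{7}}{3}$)
$O = 40$ ($O = 8 \frac{5 + 0}{5 - 4} = 8 \cdot \frac{5}{1} = 8 \cdot 5 \cdot 1 = 8 \cdot 5 = 40$)
$b{\left(g,W \right)} = 40$
$J{\left(C \right)} = \frac{19}{3}$ ($J{\left(C \right)} = - \frac{1}{3} + \frac{1}{6} \cdot 40 = - \frac{1}{3} + \frac{20}{3} = \frac{19}{3}$)
$K = \frac{19}{3} \approx 6.3333$
$\left(159 + 164\right) + K = \left(159 + 164\right) + \frac{19}{3} = 323 + \frac{19}{3} = \frac{988}{3}$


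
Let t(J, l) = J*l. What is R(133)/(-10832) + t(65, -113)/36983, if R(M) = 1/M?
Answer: -10581655303/53279780848 ≈ -0.19861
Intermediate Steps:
R(133)/(-10832) + t(65, -113)/36983 = 1/(133*(-10832)) + (65*(-113))/36983 = (1/133)*(-1/10832) - 7345*1/36983 = -1/1440656 - 7345/36983 = -10581655303/53279780848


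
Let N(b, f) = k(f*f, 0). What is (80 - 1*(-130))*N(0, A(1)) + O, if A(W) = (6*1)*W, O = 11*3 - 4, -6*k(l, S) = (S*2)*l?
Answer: 29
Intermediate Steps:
k(l, S) = -S*l/3 (k(l, S) = -S*2*l/6 = -2*S*l/6 = -S*l/3)
O = 29 (O = 33 - 4 = 29)
A(W) = 6*W
N(b, f) = 0 (N(b, f) = -⅓*0*f*f = -⅓*0*f² = 0)
(80 - 1*(-130))*N(0, A(1)) + O = (80 - 1*(-130))*0 + 29 = (80 + 130)*0 + 29 = 210*0 + 29 = 0 + 29 = 29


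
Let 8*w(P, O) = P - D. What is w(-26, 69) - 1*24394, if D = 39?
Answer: -195217/8 ≈ -24402.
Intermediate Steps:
w(P, O) = -39/8 + P/8 (w(P, O) = (P - 1*39)/8 = (P - 39)/8 = (-39 + P)/8 = -39/8 + P/8)
w(-26, 69) - 1*24394 = (-39/8 + (⅛)*(-26)) - 1*24394 = (-39/8 - 13/4) - 24394 = -65/8 - 24394 = -195217/8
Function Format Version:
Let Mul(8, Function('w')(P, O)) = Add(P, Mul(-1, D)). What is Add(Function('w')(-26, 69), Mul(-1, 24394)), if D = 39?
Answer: Rational(-195217, 8) ≈ -24402.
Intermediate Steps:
Function('w')(P, O) = Add(Rational(-39, 8), Mul(Rational(1, 8), P)) (Function('w')(P, O) = Mul(Rational(1, 8), Add(P, Mul(-1, 39))) = Mul(Rational(1, 8), Add(P, -39)) = Mul(Rational(1, 8), Add(-39, P)) = Add(Rational(-39, 8), Mul(Rational(1, 8), P)))
Add(Function('w')(-26, 69), Mul(-1, 24394)) = Add(Add(Rational(-39, 8), Mul(Rational(1, 8), -26)), Mul(-1, 24394)) = Add(Add(Rational(-39, 8), Rational(-13, 4)), -24394) = Add(Rational(-65, 8), -24394) = Rational(-195217, 8)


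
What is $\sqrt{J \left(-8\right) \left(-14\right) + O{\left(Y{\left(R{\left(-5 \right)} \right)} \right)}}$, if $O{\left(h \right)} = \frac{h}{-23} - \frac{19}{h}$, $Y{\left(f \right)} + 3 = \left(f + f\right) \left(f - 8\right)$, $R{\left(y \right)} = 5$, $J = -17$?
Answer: $\frac{i \sqrt{1095699990}}{759} \approx 43.612 i$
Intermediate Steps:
$Y{\left(f \right)} = -3 + 2 f \left(-8 + f\right)$ ($Y{\left(f \right)} = -3 + \left(f + f\right) \left(f - 8\right) = -3 + 2 f \left(-8 + f\right)$)
$O{\left(h \right)} = - \frac{19}{h} - \frac{h}{23}$ ($O{\left(h \right)} = h \left(- \frac{1}{23}\right) - \frac{19}{h} = - \frac{h}{23} - \frac{19}{h} = - \frac{19}{h} - \frac{h}{23}$)
$\sqrt{J \left(-8\right) \left(-14\right) + O{\left(Y{\left(R{\left(-5 \right)} \right)} \right)}} = \sqrt{\left(-17\right) \left(-8\right) \left(-14\right) - \left(\frac{19}{-3 - 80 + 2 \cdot 5^{2}} + \frac{-3 - 80 + 2 \cdot 5^{2}}{23}\right)} = \sqrt{136 \left(-14\right) - \left(\frac{19}{-3 - 80 + 2 \cdot 25} + \frac{-3 - 80 + 2 \cdot 25}{23}\right)} = \sqrt{-1904 - \left(\frac{19}{-3 - 80 + 50} + \frac{-3 - 80 + 50}{23}\right)} = \sqrt{-1904 - \left(- \frac{33}{23} + \frac{19}{-33}\right)} = \sqrt{-1904 + \left(\left(-19\right) \left(- \frac{1}{33}\right) + \frac{33}{23}\right)} = \sqrt{-1904 + \left(\frac{19}{33} + \frac{33}{23}\right)} = \sqrt{-1904 + \frac{1526}{759}} = \sqrt{- \frac{1443610}{759}} = \frac{i \sqrt{1095699990}}{759}$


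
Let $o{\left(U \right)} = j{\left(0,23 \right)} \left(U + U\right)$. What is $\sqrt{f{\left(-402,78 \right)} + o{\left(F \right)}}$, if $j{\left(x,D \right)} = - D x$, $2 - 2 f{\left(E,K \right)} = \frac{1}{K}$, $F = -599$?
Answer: $\frac{\sqrt{6045}}{78} \approx 0.99679$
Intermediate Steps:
$f{\left(E,K \right)} = 1 - \frac{1}{2 K}$
$j{\left(x,D \right)} = - D x$
$o{\left(U \right)} = 0$ ($o{\left(U \right)} = \left(-1\right) 23 \cdot 0 \left(U + U\right) = 0 \cdot 2 U = 0$)
$\sqrt{f{\left(-402,78 \right)} + o{\left(F \right)}} = \sqrt{\frac{- \frac{1}{2} + 78}{78} + 0} = \sqrt{\frac{1}{78} \cdot \frac{155}{2} + 0} = \sqrt{\frac{155}{156} + 0} = \sqrt{\frac{155}{156}} = \frac{\sqrt{6045}}{78}$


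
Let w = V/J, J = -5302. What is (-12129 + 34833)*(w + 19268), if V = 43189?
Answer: 105383450904/241 ≈ 4.3728e+8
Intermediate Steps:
w = -43189/5302 (w = 43189/(-5302) = 43189*(-1/5302) = -43189/5302 ≈ -8.1458)
(-12129 + 34833)*(w + 19268) = (-12129 + 34833)*(-43189/5302 + 19268) = 22704*(102115747/5302) = 105383450904/241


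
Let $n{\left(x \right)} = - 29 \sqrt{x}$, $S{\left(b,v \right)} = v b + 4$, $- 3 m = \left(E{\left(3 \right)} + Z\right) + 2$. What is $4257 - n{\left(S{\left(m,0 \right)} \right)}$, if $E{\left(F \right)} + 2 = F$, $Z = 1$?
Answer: $4315$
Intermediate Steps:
$E{\left(F \right)} = -2 + F$
$m = - \frac{4}{3}$ ($m = - \frac{\left(\left(-2 + 3\right) + 1\right) + 2}{3} = - \frac{\left(1 + 1\right) + 2}{3} = - \frac{2 + 2}{3} = \left(- \frac{1}{3}\right) 4 = - \frac{4}{3} \approx -1.3333$)
$S{\left(b,v \right)} = 4 + b v$ ($S{\left(b,v \right)} = b v + 4 = 4 + b v$)
$4257 - n{\left(S{\left(m,0 \right)} \right)} = 4257 - - 29 \sqrt{4 - 0} = 4257 - - 29 \sqrt{4 + 0} = 4257 - - 29 \sqrt{4} = 4257 - \left(-29\right) 2 = 4257 - -58 = 4257 + 58 = 4315$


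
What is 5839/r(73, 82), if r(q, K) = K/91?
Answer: 531349/82 ≈ 6479.9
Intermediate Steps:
r(q, K) = K/91 (r(q, K) = K*(1/91) = K/91)
5839/r(73, 82) = 5839/(((1/91)*82)) = 5839/(82/91) = 5839*(91/82) = 531349/82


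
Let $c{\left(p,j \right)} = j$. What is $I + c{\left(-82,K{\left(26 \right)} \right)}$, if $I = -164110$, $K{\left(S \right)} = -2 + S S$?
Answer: $-163436$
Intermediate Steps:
$K{\left(S \right)} = -2 + S^{2}$
$I + c{\left(-82,K{\left(26 \right)} \right)} = -164110 - \left(2 - 26^{2}\right) = -164110 + \left(-2 + 676\right) = -164110 + 674 = -163436$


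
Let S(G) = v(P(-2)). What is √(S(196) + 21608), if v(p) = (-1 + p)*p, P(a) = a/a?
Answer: 2*√5402 ≈ 147.00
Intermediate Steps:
P(a) = 1
v(p) = p*(-1 + p)
S(G) = 0 (S(G) = 1*(-1 + 1) = 1*0 = 0)
√(S(196) + 21608) = √(0 + 21608) = √21608 = 2*√5402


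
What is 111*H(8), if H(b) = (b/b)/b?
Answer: 111/8 ≈ 13.875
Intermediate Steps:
H(b) = 1/b
111*H(8) = 111/8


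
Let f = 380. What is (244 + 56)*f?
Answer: 114000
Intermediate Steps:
(244 + 56)*f = (244 + 56)*380 = 300*380 = 114000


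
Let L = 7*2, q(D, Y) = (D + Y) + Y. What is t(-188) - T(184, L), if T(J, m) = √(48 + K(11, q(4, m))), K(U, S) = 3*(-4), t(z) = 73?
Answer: 67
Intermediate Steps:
q(D, Y) = D + 2*Y
K(U, S) = -12
L = 14
T(J, m) = 6 (T(J, m) = √(48 - 12) = √36 = 6)
t(-188) - T(184, L) = 73 - 1*6 = 73 - 6 = 67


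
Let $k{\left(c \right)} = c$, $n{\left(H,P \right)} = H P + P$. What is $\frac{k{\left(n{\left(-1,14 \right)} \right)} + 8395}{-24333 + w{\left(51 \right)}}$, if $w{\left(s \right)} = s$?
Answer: $- \frac{8395}{24282} \approx -0.34573$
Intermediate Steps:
$n{\left(H,P \right)} = P + H P$
$\frac{k{\left(n{\left(-1,14 \right)} \right)} + 8395}{-24333 + w{\left(51 \right)}} = \frac{14 \left(1 - 1\right) + 8395}{-24333 + 51} = \frac{14 \cdot 0 + 8395}{-24282} = \left(0 + 8395\right) \left(- \frac{1}{24282}\right) = 8395 \left(- \frac{1}{24282}\right) = - \frac{8395}{24282}$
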